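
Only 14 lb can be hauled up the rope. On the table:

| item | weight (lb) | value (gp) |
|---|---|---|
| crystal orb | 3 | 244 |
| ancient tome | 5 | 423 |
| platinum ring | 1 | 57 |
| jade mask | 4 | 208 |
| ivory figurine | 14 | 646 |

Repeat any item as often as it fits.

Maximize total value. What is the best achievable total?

Taking the top-ratio items first gives crystal orb + 2×ancient tome + platinum ring for 1147 (14 lb).
The 6 lb tied up in ancient tome and platinum ring is better spent on 2×crystal orb — total rises to 1155 (14 lb).

1155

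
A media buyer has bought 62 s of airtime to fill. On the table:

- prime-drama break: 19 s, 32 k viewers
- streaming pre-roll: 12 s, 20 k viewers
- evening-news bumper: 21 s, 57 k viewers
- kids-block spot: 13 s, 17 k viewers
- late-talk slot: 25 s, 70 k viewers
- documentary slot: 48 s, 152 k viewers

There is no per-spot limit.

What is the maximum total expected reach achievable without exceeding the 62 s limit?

172

Best packing: streaming pre-roll + documentary slot — 60 s, 172 total.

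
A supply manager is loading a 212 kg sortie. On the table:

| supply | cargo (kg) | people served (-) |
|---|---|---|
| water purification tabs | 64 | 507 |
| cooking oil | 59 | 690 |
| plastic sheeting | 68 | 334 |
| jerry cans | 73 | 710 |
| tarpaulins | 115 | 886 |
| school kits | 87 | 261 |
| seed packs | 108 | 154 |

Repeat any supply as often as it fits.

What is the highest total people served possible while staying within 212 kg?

Filling by ratio: 3×cooking oil for 2070, with 35 kg left unused.
Replace 2×cooking oil with 2×jerry cans: the trade gains 40 net, giving 2110 at 205 kg.
The spare 7 kg is too small for any remaining supply, and no exchange beats 2110.

2110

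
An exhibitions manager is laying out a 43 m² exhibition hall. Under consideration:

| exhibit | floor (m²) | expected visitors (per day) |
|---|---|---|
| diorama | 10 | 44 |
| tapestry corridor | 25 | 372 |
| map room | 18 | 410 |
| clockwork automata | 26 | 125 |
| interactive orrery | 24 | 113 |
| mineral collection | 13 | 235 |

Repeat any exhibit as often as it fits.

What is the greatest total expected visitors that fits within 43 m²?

820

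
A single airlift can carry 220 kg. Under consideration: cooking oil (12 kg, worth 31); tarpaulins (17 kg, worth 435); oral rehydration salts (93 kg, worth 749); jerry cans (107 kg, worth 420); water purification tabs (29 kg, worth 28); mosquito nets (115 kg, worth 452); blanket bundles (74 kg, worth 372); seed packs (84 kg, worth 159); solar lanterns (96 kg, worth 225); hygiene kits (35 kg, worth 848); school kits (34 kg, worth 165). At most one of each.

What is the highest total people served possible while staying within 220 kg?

2404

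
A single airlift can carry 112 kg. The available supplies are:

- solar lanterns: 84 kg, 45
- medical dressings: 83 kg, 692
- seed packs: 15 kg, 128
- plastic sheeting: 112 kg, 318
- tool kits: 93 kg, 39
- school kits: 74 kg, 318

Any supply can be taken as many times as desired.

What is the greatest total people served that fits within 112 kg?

896

By people served per kg: seed packs 8.53, medical dressings 8.34, school kits 4.30, plastic sheeting 2.84 lead.
Best packing: 7×seed packs — 105 kg, 896 total.
Every other selection either busts 112 kg or fails to beat 896.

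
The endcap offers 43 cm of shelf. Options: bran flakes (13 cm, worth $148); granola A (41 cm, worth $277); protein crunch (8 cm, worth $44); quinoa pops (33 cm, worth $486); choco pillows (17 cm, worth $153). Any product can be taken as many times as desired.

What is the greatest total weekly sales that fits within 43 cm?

530

Protein crunch + quinoa pops uses 41 of the 43 cm and totals 530.
Nothing else within 43 cm beats 530.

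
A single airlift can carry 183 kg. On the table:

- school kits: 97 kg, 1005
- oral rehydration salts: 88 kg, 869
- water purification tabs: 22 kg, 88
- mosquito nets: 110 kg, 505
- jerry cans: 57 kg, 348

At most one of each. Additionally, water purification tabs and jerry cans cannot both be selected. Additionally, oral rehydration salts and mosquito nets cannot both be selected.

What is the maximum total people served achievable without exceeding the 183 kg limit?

Taking school kits + jerry cans: 154 kg used, 1353 in people served.
That's the maximum — no feasible swap from here does better than 1353.

1353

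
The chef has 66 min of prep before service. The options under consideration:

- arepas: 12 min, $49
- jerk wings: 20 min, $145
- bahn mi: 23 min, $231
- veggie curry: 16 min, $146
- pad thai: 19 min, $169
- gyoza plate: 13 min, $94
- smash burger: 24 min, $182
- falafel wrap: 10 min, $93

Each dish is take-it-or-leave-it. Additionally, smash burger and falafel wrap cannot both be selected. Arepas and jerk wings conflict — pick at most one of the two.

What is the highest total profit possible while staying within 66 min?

A density-first pass picks bahn mi + veggie curry + gyoza plate + falafel wrap — 564 at 62 min.
Replace veggie curry with pad thai: the trade gains 23 net, giving 587 at 65 min.
Nothing else feasible within 66 min beats 587.

587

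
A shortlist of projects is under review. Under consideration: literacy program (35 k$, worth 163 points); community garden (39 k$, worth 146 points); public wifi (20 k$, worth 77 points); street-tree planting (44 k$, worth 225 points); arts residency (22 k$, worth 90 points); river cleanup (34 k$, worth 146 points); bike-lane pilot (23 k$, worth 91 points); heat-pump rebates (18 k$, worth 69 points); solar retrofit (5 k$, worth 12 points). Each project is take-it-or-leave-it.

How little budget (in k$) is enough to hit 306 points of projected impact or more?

Minimise k$ subject to total projected impact ≥ 306.
street-tree planting + arts residency: 315 projected impact at 66 k$.
No combination under 66 k$ hits 306.

66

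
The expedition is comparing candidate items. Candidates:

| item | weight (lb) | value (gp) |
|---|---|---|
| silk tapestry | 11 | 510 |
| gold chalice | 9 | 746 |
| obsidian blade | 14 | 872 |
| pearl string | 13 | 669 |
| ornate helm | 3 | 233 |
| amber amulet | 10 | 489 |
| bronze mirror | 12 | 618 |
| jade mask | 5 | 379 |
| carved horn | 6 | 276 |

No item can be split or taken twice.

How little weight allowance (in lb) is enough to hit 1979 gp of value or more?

28

Minimise lb subject to total value ≥ 1979.
gold chalice + obsidian blade + jade mask reaches 1997 using 28 lb.
No combination under 28 lb hits 1979.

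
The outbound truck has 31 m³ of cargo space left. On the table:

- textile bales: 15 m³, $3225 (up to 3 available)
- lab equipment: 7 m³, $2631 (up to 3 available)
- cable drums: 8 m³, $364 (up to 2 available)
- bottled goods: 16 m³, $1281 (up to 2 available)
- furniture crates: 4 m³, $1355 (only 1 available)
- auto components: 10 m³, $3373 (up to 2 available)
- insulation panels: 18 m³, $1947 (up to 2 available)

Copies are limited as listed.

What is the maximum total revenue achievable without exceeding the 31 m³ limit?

Ranking by ratio (revenue/m³): lab equipment 375.86, furniture crates 338.75, auto components 337.30.
Filling by ratio: 3×lab equipment + furniture crates for 9248, with 6 m³ left unused.
Dropping furniture crates frees 4 m³; slotting in auto components (10 m³) lifts the total to 11266 at 31 m³.

11266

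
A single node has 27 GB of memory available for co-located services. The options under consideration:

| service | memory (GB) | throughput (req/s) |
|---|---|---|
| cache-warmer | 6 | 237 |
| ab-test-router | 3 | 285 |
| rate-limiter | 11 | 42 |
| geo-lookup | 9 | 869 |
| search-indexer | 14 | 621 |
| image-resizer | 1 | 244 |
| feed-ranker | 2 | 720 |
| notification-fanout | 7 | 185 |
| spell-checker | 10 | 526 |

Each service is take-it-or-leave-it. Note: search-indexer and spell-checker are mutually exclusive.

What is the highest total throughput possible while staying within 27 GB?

2644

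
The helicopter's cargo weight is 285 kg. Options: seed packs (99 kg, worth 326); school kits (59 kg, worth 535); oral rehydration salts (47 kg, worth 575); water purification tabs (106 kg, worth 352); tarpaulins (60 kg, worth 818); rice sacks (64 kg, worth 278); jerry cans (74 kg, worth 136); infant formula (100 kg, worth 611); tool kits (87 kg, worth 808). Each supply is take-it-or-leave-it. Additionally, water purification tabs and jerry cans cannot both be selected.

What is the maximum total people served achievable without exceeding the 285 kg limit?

School kits + oral rehydration salts + tarpaulins + tool kits uses 253 of the 285 kg and totals 2736.
The closest alternative, school kits + oral rehydration salts + tarpaulins + infant formula, reaches only 2539.

2736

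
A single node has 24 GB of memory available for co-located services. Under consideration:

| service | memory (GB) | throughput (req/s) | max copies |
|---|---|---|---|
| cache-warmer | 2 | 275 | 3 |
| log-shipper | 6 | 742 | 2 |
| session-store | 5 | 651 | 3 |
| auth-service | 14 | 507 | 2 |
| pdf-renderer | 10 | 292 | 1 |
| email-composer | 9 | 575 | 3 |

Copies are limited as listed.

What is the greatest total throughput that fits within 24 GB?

3061

Greedy by ratio would take 3×cache-warmer + 3×session-store: 21 GB used, total 2778.
Dropping 2×cache-warmer and session-store frees 9 GB; slotting in 2×log-shipper (12 GB) lifts the total to 3061 at 24 GB.
No other feasible combination exceeds 3061.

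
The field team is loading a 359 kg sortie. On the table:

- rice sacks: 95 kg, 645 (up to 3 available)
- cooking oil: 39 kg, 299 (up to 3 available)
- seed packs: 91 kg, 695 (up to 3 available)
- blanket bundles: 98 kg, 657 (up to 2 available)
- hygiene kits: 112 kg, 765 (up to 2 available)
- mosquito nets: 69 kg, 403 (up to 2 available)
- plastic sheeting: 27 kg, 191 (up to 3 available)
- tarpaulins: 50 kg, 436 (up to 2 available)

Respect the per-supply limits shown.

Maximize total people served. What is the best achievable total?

2752

Ranking by ratio (people served/kg): tarpaulins 8.72, cooking oil 7.67, seed packs 7.64, plastic sheeting 7.07.
The ratio heuristic lands on 3×cooking oil + seed packs + plastic sheeting + 2×tarpaulins (2655) but leaves 24 kg idle.
Replace 2×cooking oil with seed packs: the trade gains 97 net, giving 2752 at 348 kg.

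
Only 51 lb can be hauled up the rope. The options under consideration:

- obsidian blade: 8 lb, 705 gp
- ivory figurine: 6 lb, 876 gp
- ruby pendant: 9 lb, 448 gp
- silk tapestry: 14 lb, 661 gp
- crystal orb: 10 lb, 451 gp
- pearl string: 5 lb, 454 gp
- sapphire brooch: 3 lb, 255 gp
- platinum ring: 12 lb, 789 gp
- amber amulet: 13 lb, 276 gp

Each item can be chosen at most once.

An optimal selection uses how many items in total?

6

The maximum value within 51 lb is 3740.
obsidian blade + ivory figurine + silk tapestry + pearl string + sapphire brooch + platinum ring hits 3740 at 48 lb.
Any selection reaching 3740 contains exactly 6 items.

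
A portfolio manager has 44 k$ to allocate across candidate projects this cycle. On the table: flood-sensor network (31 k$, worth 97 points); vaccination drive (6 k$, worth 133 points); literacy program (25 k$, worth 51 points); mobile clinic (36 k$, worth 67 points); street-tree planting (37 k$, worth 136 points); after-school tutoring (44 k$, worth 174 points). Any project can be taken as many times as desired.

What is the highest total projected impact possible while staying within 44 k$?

The ratio ordering already packs tightly: 7×vaccination drive, 42 k$, 931.

931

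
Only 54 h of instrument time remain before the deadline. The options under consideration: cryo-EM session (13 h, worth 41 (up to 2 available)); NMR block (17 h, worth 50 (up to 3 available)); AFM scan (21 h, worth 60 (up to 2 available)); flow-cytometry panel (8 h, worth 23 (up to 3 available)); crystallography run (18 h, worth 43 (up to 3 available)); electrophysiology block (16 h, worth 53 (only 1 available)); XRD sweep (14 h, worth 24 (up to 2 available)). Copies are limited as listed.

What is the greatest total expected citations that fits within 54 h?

Taking the top-ratio experiments first gives 2×cryo-EM session + flow-cytometry panel + electrophysiology block for 158 (50 h).
The 13 h tied up in cryo-EM session is better spent on NMR block — total rises to 167 (54 h).

167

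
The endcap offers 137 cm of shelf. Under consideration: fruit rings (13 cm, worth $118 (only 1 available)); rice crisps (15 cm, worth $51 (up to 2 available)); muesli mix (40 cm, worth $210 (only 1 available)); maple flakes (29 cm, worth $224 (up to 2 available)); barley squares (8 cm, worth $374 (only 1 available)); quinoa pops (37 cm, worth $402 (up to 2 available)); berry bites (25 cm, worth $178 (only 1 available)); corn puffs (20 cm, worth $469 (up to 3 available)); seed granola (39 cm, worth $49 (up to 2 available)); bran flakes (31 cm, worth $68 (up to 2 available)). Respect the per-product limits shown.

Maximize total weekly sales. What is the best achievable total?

Greedy by ratio would take fruit rings + rice crisps + barley squares + quinoa pops + 3×corn puffs: 133 cm used, total 2352.
The 28 cm tied up in fruit rings and rice crisps is better spent on maple flakes — total rises to 2407 (134 cm).

2407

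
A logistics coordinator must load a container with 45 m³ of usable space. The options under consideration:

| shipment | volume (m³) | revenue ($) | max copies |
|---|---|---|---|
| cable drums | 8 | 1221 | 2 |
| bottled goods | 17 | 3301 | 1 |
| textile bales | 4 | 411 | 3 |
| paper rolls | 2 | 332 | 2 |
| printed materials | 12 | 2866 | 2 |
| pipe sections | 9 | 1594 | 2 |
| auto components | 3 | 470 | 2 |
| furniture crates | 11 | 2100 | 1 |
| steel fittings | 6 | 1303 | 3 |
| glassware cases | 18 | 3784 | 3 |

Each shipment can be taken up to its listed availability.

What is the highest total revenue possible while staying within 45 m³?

10111

Filling by ratio: paper rolls + 2×printed materials + 3×steel fittings for 9973, with 1 m³ left unused.
Replace paper rolls with auto components: the trade gains 138 net, giving 10111 at 45 m³.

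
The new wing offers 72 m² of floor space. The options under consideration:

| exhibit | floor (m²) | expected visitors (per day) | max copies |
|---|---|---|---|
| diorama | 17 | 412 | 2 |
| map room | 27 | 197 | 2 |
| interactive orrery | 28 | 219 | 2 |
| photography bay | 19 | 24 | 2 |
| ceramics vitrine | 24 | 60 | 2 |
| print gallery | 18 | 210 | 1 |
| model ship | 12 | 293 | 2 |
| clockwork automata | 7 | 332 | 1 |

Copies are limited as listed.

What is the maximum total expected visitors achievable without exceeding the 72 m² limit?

1742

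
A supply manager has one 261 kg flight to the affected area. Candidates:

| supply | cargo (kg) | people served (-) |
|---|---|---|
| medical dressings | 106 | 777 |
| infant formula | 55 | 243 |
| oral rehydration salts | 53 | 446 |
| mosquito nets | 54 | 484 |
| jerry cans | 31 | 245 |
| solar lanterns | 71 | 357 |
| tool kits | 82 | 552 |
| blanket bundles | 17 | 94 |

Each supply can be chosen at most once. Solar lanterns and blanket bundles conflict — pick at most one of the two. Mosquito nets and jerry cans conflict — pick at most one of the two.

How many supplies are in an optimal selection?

4

The maximum people served within 261 kg is 1907.
One optimal bundle: medical dressings + mosquito nets + tool kits + blanket bundles (259 kg).
Every optimal selection uses 4 supplies.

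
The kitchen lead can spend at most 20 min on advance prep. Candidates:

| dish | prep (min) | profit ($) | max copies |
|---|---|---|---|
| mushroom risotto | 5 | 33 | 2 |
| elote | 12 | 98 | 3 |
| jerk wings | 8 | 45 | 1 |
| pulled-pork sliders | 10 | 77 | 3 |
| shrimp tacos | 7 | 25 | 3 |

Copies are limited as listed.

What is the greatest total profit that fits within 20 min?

Filling by ratio: mushroom risotto + elote for 131, with 3 min left unused.
Replace mushroom risotto and elote with 2×pulled-pork sliders: the trade gains 23 net, giving 154 at 20 min.
That's the maximum — no swap from here does better than 154.

154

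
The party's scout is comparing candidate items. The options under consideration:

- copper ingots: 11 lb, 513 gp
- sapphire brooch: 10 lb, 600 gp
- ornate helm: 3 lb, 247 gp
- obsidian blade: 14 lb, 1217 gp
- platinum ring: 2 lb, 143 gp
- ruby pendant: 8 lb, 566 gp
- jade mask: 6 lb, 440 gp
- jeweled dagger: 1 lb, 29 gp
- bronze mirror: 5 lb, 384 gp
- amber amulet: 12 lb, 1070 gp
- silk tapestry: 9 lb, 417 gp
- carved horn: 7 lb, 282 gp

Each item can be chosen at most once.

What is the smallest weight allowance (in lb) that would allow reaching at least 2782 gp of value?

33

Look for the lowest-weight combination reaching 2782.
obsidian blade + platinum ring + bronze mirror + amber amulet reaches 2814 using 33 lb.
Below 33 lb the best achievable stays under 2782.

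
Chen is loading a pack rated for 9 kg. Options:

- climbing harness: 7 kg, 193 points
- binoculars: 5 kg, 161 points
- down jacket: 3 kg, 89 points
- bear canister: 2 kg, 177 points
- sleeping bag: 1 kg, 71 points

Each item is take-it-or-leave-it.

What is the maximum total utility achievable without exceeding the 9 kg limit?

409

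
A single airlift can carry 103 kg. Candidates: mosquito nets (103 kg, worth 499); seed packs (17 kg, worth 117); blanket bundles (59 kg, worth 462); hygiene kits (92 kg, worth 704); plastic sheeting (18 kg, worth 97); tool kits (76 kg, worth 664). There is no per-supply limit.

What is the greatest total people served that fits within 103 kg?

By people served per kg: tool kits 8.74, blanket bundles 7.83, hygiene kits 7.65, seed packs 6.88 lead.
Taking seed packs + tool kits: 93 kg used, 781 in people served.
That's the maximum — no swap from here does better than 781.

781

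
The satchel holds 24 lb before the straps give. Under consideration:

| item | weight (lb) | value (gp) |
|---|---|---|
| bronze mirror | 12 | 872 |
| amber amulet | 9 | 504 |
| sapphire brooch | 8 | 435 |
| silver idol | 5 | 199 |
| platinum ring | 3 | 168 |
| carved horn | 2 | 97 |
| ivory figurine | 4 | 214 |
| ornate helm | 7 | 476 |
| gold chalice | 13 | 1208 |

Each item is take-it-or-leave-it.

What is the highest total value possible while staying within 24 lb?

1898

Filling by ratio: platinum ring + ornate helm + gold chalice for 1852, with 1 lb left unused.
Replace platinum ring with ivory figurine: the trade gains 46 net, giving 1898 at 24 lb.
Runner-up platinum ring + ornate helm + gold chalice tops out at 1852.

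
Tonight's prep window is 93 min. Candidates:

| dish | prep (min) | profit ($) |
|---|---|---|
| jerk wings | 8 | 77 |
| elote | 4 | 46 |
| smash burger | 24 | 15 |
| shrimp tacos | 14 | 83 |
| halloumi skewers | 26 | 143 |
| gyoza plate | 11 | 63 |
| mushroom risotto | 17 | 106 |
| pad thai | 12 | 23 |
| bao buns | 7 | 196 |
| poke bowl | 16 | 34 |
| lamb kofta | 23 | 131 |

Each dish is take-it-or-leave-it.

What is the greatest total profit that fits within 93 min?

Ranking by ratio (profit/min): bao buns 28.00, elote 11.50, jerk wings 9.62, mushroom risotto 6.24.
Greedy by ratio would take jerk wings + elote + shrimp tacos + gyoza plate + mushroom risotto + bao buns + lamb kofta: 84 min used, total 702.
Dropping mushroom risotto frees 17 min; slotting in halloumi skewers (26 min) lifts the total to 739 at 93 min.
Runner-up jerk wings + halloumi skewers + gyoza plate + mushroom risotto + bao buns + lamb kofta tops out at 716.

739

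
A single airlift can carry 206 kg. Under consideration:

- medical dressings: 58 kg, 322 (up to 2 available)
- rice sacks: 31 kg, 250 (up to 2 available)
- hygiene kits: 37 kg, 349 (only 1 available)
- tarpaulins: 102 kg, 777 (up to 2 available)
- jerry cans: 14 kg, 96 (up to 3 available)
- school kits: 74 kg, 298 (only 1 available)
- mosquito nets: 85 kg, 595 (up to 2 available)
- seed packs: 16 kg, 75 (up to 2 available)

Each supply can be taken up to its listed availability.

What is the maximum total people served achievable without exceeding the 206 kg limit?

The ratio ordering already packs tightly: 2×rice sacks + hygiene kits + tarpaulins, 201 kg, 1626.

1626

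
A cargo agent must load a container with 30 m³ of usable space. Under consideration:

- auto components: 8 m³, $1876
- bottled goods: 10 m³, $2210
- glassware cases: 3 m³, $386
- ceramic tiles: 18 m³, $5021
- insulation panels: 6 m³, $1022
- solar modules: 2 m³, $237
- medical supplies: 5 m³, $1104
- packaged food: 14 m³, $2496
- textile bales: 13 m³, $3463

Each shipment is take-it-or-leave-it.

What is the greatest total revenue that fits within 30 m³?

Filling by ratio: auto components + glassware cases + ceramic tiles for 7283, with 1 m³ left unused.
The 11 m³ tied up in auto components and glassware cases is better spent on bottled goods + solar modules — total rises to 7468 (30 m³).
Next best is auto components + glassware cases + ceramic tiles at 7283 (29 m³) — short by 185.

7468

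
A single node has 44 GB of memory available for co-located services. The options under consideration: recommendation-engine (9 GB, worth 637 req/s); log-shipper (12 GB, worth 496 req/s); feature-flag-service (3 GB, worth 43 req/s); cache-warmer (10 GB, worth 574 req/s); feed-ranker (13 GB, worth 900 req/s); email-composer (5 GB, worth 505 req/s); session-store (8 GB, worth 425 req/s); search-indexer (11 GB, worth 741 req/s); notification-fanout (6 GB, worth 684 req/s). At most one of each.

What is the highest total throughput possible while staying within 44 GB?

3467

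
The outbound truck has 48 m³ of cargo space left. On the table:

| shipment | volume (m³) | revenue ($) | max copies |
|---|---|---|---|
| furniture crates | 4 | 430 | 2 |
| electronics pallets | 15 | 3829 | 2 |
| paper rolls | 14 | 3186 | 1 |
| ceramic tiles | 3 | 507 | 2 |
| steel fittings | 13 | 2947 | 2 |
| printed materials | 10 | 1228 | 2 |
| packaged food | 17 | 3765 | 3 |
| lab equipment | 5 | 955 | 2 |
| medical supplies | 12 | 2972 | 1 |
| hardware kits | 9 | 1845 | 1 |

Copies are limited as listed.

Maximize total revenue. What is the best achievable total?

11644

Greedy by ratio would take 2×electronics pallets + lab equipment + medical supplies: 47 m³ used, total 11585.
The 5 m³ tied up in lab equipment is better spent on 2×ceramic tiles — total rises to 11644 (48 m³).
No other feasible combination exceeds 11644.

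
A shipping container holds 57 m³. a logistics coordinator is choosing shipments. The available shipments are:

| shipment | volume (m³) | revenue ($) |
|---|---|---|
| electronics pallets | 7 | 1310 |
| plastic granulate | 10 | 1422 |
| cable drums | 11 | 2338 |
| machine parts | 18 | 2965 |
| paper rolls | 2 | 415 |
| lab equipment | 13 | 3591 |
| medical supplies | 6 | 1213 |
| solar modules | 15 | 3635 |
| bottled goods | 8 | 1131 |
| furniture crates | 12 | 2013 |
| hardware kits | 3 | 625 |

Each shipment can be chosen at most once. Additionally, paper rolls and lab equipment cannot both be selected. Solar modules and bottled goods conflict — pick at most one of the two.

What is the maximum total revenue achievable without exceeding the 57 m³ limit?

Ranking by ratio (revenue/m³): lab equipment 276.23, solar modules 242.33, cable drums 212.55, hardware kits 208.33.
Taking cable drums + lab equipment + medical supplies + solar modules + furniture crates: 57 m³ used, 12790 in revenue.
No other feasible combination exceeds 12790.

12790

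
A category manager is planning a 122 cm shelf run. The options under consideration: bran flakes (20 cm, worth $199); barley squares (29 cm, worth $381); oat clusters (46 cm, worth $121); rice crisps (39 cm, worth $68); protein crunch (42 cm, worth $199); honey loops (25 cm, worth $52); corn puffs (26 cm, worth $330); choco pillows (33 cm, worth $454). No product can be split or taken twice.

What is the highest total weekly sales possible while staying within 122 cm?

1364

The ratio ordering already packs tightly: bran flakes + barley squares + corn puffs + choco pillows, 108 cm, 1364.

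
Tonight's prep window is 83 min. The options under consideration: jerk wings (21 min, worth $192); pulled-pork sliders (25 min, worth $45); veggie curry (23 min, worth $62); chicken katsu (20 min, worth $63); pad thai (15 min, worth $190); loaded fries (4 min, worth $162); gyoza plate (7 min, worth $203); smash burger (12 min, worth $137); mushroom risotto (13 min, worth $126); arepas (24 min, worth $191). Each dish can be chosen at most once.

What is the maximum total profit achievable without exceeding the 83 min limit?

1075

Filling by ratio: jerk wings + pad thai + loaded fries + gyoza plate + smash burger + mushroom risotto for 1010, with 11 min left unused.
The 13 min tied up in mushroom risotto is better spent on arepas — total rises to 1075 (83 min).
The closest alternative, jerk wings + loaded fries + gyoza plate + smash burger + mushroom risotto + arepas, reaches only 1011.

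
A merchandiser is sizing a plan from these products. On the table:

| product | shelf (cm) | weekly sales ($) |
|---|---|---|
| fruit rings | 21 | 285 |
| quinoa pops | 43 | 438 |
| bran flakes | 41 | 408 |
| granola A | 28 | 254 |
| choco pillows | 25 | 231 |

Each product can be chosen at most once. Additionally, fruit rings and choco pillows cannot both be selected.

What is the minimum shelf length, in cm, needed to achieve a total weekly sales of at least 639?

62

Need the lightest bundle worth ≥ 639.
fruit rings + bran flakes reaches 693 using 62 cm.
No combination under 62 cm hits 639.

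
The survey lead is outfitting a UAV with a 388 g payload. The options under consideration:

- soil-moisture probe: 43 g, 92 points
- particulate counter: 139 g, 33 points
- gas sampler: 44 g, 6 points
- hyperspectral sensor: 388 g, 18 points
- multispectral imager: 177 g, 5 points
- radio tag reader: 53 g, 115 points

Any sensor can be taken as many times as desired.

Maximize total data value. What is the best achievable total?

Greedy by ratio would take 7×radio tag reader: 371 g used, total 805.
The 371 g tied up in 7×radio tag reader is better spent on 9×soil-moisture probe — total rises to 828 (387 g).

828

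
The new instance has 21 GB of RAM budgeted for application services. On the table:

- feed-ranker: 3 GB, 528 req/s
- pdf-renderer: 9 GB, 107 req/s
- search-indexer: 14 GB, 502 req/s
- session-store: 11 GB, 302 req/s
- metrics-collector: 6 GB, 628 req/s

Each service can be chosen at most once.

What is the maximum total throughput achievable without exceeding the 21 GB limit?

1458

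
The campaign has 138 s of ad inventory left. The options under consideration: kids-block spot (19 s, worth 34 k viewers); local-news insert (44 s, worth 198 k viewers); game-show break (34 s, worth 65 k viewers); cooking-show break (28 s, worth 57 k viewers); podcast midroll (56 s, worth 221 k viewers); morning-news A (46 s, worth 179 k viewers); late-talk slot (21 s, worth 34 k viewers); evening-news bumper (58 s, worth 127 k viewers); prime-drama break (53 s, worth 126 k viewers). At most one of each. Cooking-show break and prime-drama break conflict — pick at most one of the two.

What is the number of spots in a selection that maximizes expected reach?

3

The maximum expected reach within 138 s is 484.
local-news insert + game-show break + podcast midroll hits 484 at 134 s.
All optima have 3 spots.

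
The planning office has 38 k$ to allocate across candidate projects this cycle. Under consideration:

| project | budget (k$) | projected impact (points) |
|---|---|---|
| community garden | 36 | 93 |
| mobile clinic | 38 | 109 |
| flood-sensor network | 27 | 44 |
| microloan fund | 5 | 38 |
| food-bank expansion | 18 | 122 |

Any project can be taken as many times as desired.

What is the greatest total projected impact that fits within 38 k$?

A density-first pass picks 7×microloan fund — 266 at 35 k$.
The 15 k$ tied up in 3×microloan fund is better spent on food-bank expansion — total rises to 274 (38 k$).

274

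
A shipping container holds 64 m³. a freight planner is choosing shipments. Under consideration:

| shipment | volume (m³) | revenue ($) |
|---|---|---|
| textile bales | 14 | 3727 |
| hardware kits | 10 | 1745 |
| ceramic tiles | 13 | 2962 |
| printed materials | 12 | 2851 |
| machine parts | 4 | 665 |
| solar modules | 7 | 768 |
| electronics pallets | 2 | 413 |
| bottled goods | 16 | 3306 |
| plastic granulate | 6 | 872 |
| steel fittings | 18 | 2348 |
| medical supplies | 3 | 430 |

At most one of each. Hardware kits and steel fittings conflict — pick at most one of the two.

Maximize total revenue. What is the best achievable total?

Density check — textile bales 266.21, printed materials 237.58, ceramic tiles 227.85 are the best per m³.
Taking textile bales + ceramic tiles + printed materials + machine parts + electronics pallets + bottled goods + medical supplies: 64 m³ used, 14354 in revenue.

14354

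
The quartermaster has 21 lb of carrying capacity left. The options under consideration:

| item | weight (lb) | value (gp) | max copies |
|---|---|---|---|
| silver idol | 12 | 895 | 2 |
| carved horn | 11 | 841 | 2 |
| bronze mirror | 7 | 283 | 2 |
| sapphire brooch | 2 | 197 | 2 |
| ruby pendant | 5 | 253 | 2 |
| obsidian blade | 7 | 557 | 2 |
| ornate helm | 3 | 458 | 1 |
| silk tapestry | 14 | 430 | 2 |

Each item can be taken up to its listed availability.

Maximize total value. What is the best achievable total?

Best packing: 2×sapphire brooch + 2×obsidian blade + ornate helm — 21 lb, 1966 total.
That's the maximum — no swap from here does better than 1966.

1966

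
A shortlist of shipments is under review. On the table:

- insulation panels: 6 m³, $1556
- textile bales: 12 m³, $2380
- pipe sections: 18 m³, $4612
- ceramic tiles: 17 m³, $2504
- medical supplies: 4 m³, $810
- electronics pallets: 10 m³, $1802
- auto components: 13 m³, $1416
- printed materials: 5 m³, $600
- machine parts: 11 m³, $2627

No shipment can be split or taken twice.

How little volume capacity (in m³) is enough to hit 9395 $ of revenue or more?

39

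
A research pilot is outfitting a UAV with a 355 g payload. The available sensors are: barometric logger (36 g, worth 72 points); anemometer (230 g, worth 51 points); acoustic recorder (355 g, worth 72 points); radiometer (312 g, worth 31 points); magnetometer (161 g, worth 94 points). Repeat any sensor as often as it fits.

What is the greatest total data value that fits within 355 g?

Best packing: 9×barometric logger — 324 g, 648 total.
Nothing else within 355 g beats 648.

648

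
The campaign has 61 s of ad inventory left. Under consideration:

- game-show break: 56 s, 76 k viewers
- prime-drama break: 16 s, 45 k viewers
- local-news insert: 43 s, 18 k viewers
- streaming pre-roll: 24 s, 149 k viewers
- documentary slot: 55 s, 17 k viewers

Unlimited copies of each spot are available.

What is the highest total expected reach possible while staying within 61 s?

298

Taking 2×streaming pre-roll: 48 s used, 298 in expected reach.
Every other selection either busts 61 s or fails to beat 298.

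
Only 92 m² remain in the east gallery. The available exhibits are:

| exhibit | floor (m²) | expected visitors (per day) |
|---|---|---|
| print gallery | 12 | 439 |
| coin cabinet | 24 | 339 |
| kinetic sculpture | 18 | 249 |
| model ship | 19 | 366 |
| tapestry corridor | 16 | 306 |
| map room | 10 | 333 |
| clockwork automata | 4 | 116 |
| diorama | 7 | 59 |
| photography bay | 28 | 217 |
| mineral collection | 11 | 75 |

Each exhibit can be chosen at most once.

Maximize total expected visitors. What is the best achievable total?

1958

The ratio ordering already packs tightly: print gallery + coin cabinet + model ship + tapestry corridor + map room + clockwork automata + diorama, 92 m², 1958.
Next best is print gallery + coin cabinet + model ship + tapestry corridor + map room + clockwork automata at 1899 (85 m²) — short by 59.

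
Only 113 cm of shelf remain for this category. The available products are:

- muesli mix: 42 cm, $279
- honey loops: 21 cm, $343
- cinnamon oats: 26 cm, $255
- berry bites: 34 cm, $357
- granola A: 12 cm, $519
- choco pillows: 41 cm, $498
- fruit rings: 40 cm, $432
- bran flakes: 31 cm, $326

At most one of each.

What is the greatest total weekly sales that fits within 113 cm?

1717

The ratio heuristic lands on honey loops + granola A + choco pillows + bran flakes (1686) but leaves 8 cm idle.
The 31 cm tied up in bran flakes is better spent on berry bites — total rises to 1717 (108 cm).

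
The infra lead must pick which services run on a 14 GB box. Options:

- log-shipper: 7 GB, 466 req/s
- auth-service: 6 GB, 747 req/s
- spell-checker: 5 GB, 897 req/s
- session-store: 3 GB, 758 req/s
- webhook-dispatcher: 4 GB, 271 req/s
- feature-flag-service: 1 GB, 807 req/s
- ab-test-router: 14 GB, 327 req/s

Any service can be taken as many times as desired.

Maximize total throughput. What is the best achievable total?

11298

The ratio ordering already packs tightly: 14×feature-flag-service, 14 GB, 11298.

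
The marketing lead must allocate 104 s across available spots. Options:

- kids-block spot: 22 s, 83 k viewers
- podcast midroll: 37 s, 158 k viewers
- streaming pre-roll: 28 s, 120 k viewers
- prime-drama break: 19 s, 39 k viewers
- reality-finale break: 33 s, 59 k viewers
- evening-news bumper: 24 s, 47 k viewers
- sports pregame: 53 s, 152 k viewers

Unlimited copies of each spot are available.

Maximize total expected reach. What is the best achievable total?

436

Greedy by ratio would take 3×streaming pre-roll + prime-drama break: 103 s used, total 399.
The 75 s tied up in 2×streaming pre-roll and prime-drama break is better spent on 2×podcast midroll — total rises to 436 (102 s).
No other feasible combination exceeds 436.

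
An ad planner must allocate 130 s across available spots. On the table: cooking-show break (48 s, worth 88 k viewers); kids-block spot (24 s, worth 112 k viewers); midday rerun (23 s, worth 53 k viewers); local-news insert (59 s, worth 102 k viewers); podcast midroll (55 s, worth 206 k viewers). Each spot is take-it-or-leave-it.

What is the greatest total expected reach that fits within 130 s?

406

Density check — kids-block spot 4.67, podcast midroll 3.75, midday rerun 2.30, cooking-show break 1.83 are the best per s.
The ratio heuristic lands on kids-block spot + midday rerun + podcast midroll (371) but leaves 28 s idle.
The 23 s tied up in midday rerun is better spent on cooking-show break — total rises to 406 (127 s).
An exhaustive check of the 32 subsets confirms 406.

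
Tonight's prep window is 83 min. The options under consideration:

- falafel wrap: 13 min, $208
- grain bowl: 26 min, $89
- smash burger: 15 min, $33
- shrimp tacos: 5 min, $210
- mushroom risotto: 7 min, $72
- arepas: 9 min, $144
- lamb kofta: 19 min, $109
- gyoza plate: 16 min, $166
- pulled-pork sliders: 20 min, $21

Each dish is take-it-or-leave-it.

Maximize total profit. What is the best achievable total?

909

The ratio ordering already packs tightly: falafel wrap + shrimp tacos + mushroom risotto + arepas + lamb kofta + gyoza plate, 69 min, 909.
That's the maximum — no swap from here does better than 909.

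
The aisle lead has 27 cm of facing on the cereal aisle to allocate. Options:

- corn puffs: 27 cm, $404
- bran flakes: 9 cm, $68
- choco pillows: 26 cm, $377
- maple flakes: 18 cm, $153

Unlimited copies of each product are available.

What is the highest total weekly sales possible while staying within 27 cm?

404

Ranking by ratio (weekly sales/cm): corn puffs 14.96, choco pillows 14.50, maple flakes 8.50, bran flakes 7.56.
Corn puffs uses 27 of the 27 cm and totals 404.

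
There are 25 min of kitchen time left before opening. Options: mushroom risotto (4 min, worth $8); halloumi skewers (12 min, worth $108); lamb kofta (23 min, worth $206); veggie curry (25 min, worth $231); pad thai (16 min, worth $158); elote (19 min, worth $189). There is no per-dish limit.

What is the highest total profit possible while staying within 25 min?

231

By profit per min: elote 9.95, pad thai 9.88, veggie curry 9.24, halloumi skewers 9.00 lead.
A density-first pass picks mushroom risotto + elote — 197 at 23 min.
The 23 min tied up in mushroom risotto and elote is better spent on veggie curry — total rises to 231 (25 min).
Nothing else within 25 min beats 231.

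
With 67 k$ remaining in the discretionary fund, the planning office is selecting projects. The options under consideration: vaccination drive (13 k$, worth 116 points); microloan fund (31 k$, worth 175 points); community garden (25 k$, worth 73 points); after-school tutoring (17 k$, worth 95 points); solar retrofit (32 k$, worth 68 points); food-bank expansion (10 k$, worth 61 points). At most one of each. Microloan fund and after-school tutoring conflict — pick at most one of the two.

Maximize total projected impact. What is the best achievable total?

Density check — vaccination drive 8.92, food-bank expansion 6.10, microloan fund 5.65, after-school tutoring 5.59 are the best per k$.
The ratio ordering already packs tightly: vaccination drive + microloan fund + food-bank expansion, 54 k$, 352.
Nothing else feasible within 67 k$ beats 352.

352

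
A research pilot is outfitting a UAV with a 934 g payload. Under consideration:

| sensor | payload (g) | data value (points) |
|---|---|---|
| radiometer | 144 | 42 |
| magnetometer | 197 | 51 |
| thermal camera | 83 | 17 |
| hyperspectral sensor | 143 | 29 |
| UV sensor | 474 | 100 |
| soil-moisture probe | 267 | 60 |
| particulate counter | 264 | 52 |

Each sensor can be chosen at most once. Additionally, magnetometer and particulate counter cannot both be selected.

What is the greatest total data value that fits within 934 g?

210

Ranking by ratio (data value/g): radiometer 0.29, magnetometer 0.26, soil-moisture probe 0.22, UV sensor 0.21.
The ratio heuristic lands on radiometer + magnetometer + thermal camera + hyperspectral sensor + soil-moisture probe (199) but leaves 100 g idle.
Replace hyperspectral sensor and soil-moisture probe with UV sensor: the trade gains 11 net, giving 210 at 898 g.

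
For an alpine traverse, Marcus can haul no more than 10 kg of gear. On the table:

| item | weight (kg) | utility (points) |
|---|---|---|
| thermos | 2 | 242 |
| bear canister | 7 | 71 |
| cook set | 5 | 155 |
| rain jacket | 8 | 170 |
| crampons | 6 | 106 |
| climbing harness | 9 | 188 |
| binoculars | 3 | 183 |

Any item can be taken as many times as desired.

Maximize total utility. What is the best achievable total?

1210

Best packing: 5×thermos — 10 kg, 1210 total.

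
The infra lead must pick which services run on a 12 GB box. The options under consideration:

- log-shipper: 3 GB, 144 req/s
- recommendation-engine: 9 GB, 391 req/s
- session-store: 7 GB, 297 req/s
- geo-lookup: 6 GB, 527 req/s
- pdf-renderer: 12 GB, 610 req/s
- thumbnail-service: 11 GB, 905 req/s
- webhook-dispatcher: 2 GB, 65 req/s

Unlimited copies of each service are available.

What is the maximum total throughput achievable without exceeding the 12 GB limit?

1054

2×geo-lookup uses 12 of the 12 GB and totals 1054.
Every other selection either busts 12 GB or fails to beat 1054.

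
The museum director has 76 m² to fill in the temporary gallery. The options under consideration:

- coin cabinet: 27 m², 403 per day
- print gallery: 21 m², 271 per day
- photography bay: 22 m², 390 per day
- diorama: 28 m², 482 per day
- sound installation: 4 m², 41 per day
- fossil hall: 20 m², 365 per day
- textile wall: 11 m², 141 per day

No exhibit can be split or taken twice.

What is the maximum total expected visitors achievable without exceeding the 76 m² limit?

By expected visitors per m²: fossil hall 18.25, photography bay 17.73, diorama 17.21, coin cabinet 14.93 lead.
Photography bay + diorama + sound installation + fossil hall uses 74 of the 76 m² and totals 1278.
That's the maximum — no swap from here does better than 1278.

1278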